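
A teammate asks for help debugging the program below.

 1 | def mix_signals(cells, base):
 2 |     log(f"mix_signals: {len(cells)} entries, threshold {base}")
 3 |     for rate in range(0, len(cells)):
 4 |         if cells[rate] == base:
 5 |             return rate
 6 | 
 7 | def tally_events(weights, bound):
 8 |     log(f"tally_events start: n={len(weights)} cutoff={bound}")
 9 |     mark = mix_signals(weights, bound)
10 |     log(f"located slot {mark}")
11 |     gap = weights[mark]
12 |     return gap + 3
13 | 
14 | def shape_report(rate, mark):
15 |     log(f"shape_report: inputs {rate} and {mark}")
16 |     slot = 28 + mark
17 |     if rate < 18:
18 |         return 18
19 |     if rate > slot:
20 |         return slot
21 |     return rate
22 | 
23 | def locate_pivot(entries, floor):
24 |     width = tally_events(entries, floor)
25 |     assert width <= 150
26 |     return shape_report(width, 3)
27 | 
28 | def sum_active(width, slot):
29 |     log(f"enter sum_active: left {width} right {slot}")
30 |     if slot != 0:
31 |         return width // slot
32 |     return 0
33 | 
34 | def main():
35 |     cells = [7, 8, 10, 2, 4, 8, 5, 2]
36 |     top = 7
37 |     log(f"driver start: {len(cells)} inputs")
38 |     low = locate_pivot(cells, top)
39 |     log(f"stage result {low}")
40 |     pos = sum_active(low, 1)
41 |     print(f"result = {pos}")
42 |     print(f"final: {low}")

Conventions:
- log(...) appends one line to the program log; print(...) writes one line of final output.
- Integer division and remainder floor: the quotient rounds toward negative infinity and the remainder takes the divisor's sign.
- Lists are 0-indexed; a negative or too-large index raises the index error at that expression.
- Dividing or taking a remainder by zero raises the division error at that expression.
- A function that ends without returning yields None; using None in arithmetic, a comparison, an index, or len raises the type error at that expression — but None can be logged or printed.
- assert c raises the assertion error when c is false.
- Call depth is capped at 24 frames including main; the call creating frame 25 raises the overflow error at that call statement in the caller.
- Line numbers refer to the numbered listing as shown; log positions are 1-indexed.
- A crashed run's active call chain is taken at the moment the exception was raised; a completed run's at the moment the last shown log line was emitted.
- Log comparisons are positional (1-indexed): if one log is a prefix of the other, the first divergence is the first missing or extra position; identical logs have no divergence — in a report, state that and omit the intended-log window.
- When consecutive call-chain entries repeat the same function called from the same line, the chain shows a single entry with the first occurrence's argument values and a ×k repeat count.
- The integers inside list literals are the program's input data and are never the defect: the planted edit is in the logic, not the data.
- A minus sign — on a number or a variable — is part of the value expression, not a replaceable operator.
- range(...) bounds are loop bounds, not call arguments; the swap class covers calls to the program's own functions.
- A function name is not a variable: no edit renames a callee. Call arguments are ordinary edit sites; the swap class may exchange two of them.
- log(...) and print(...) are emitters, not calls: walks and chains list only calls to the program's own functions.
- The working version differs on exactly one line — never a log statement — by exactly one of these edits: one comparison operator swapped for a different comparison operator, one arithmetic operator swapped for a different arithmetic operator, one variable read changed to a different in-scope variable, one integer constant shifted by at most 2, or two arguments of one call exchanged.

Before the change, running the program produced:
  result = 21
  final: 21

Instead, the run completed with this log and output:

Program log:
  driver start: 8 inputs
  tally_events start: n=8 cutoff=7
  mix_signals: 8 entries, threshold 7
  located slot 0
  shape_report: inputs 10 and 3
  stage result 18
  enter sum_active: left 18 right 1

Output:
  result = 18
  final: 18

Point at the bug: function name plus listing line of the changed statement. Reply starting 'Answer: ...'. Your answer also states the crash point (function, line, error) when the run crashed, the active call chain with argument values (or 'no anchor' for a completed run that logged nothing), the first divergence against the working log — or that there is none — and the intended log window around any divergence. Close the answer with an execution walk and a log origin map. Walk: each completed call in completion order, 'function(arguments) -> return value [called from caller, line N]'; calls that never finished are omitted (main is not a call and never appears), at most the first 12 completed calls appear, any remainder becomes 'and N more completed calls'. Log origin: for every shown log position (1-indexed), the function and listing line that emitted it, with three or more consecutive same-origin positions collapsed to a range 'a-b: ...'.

Answer: the defect is in tally_events at line 12.
Key observation: The earliest visible damage is log position 5 — 'shape_report: inputs 10 and 3' rather than the intended 'shape_report: inputs 21 and 3'.
Call chain: main -> sum_active(18, 1) (called at line 40).
First divergence: at position 5 the run shows 'shape_report: inputs 10 and 3' where the working version logs 'shape_report: inputs 21 and 3'.
Intended log window:
  3: mix_signals: 8 entries, threshold 7
  4: located slot 0
  5: shape_report: inputs 21 and 3
  6: stage result 21
Execution walk:
  mix_signals([7, 8, 10, 2, 4, 8, 5, 2], 7) -> 0  [called from tally_events, line 9]
  tally_events([7, 8, 10, 2, 4, 8, 5, 2], 7) -> 10  [called from locate_pivot, line 24]
  shape_report(10, 3) -> 18  [called from locate_pivot, line 26]
  locate_pivot([7, 8, 10, 2, 4, 8, 5, 2], 7) -> 18  [called from main, line 38]
  sum_active(18, 1) -> 18  [called from main, line 40]
Log origins:
  1: from main, line 37
  2: from tally_events, line 8
  3: from mix_signals, line 2
  4: from tally_events, line 10
  5: from shape_report, line 15
  6: from main, line 39
  7: from sum_active, line 29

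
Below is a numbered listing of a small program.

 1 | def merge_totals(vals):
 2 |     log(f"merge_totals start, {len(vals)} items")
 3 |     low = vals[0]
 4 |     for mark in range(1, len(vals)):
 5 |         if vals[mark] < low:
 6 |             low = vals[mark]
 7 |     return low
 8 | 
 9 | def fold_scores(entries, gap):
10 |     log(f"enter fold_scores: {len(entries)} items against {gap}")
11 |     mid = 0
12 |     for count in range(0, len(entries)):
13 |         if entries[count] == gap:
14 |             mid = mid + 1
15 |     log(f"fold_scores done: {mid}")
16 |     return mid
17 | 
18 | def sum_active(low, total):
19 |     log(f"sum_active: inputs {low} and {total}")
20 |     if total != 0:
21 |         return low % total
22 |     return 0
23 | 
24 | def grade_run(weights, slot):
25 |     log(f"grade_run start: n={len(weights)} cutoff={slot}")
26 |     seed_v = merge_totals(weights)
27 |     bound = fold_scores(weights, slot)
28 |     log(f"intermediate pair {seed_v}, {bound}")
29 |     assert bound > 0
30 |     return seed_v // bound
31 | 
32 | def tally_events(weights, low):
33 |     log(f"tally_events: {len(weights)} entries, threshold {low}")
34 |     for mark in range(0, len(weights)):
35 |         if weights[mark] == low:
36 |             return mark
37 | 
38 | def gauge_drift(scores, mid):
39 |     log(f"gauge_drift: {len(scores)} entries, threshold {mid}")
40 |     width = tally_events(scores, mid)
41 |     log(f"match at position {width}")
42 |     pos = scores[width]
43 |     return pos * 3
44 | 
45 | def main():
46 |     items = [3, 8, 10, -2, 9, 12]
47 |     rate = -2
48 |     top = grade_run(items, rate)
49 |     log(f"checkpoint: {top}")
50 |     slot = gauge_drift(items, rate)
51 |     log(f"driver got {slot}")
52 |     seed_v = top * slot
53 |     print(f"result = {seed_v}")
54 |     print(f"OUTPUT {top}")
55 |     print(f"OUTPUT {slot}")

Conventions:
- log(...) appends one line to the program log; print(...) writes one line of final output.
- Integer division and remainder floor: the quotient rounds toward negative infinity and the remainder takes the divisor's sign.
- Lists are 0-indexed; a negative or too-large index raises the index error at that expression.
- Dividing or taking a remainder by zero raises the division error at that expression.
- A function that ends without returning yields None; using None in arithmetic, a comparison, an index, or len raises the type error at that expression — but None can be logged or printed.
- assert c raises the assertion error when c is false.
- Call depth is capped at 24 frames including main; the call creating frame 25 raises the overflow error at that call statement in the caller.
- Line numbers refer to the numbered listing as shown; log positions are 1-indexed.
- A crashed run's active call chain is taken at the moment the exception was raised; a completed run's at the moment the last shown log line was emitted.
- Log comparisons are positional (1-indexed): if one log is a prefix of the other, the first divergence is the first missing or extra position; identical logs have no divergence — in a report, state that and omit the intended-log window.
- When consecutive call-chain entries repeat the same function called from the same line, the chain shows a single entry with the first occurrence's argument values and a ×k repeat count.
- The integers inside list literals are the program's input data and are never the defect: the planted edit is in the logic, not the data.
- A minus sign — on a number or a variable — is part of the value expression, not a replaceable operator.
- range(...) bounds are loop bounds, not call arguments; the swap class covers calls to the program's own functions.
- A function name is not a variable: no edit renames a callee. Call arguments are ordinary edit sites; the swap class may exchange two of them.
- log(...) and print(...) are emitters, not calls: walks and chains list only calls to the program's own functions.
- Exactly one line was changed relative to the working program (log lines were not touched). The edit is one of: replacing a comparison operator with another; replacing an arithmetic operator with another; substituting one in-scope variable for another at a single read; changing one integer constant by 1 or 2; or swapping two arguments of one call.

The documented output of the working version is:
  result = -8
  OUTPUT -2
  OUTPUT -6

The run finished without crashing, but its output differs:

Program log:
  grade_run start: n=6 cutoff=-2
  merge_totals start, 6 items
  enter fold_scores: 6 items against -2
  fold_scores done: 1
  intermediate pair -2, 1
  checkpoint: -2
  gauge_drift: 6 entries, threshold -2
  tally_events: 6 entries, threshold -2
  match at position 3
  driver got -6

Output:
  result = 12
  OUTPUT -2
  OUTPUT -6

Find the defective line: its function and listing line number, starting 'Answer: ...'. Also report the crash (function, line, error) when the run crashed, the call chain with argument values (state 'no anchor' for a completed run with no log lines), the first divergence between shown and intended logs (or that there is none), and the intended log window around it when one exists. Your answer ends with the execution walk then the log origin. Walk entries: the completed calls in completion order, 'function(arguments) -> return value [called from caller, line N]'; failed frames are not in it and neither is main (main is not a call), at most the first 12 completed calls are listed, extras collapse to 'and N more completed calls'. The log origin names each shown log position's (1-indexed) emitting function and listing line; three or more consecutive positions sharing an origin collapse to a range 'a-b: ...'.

Answer: the defect is in main at line 52.
The tell: Log streams are identical — the defect surfaces only in the printed output.
Call chain: main.
First divergence: none; the two logs match at every position.
Execution walk:
  merge_totals([3, 8, 10, -2, 9, 12]) -> -2  [called from grade_run, line 26]
  fold_scores([3, 8, 10, -2, 9, 12], -2) -> 1  [called from grade_run, line 27]
  grade_run([3, 8, 10, -2, 9, 12], -2) -> -2  [called from main, line 48]
  tally_events([3, 8, 10, -2, 9, 12], -2) -> 3  [called from gauge_drift, line 40]
  gauge_drift([3, 8, 10, -2, 9, 12], -2) -> -6  [called from main, line 50]
Origin of each log line:
  1: from grade_run, line 25
  2: from merge_totals, line 2
  3: from fold_scores, line 10
  4: from fold_scores, line 15
  5: from grade_run, line 28
  6: from main, line 49
  7: from gauge_drift, line 39
  8: from tally_events, line 33
  9: from gauge_drift, line 41
  10: from main, line 51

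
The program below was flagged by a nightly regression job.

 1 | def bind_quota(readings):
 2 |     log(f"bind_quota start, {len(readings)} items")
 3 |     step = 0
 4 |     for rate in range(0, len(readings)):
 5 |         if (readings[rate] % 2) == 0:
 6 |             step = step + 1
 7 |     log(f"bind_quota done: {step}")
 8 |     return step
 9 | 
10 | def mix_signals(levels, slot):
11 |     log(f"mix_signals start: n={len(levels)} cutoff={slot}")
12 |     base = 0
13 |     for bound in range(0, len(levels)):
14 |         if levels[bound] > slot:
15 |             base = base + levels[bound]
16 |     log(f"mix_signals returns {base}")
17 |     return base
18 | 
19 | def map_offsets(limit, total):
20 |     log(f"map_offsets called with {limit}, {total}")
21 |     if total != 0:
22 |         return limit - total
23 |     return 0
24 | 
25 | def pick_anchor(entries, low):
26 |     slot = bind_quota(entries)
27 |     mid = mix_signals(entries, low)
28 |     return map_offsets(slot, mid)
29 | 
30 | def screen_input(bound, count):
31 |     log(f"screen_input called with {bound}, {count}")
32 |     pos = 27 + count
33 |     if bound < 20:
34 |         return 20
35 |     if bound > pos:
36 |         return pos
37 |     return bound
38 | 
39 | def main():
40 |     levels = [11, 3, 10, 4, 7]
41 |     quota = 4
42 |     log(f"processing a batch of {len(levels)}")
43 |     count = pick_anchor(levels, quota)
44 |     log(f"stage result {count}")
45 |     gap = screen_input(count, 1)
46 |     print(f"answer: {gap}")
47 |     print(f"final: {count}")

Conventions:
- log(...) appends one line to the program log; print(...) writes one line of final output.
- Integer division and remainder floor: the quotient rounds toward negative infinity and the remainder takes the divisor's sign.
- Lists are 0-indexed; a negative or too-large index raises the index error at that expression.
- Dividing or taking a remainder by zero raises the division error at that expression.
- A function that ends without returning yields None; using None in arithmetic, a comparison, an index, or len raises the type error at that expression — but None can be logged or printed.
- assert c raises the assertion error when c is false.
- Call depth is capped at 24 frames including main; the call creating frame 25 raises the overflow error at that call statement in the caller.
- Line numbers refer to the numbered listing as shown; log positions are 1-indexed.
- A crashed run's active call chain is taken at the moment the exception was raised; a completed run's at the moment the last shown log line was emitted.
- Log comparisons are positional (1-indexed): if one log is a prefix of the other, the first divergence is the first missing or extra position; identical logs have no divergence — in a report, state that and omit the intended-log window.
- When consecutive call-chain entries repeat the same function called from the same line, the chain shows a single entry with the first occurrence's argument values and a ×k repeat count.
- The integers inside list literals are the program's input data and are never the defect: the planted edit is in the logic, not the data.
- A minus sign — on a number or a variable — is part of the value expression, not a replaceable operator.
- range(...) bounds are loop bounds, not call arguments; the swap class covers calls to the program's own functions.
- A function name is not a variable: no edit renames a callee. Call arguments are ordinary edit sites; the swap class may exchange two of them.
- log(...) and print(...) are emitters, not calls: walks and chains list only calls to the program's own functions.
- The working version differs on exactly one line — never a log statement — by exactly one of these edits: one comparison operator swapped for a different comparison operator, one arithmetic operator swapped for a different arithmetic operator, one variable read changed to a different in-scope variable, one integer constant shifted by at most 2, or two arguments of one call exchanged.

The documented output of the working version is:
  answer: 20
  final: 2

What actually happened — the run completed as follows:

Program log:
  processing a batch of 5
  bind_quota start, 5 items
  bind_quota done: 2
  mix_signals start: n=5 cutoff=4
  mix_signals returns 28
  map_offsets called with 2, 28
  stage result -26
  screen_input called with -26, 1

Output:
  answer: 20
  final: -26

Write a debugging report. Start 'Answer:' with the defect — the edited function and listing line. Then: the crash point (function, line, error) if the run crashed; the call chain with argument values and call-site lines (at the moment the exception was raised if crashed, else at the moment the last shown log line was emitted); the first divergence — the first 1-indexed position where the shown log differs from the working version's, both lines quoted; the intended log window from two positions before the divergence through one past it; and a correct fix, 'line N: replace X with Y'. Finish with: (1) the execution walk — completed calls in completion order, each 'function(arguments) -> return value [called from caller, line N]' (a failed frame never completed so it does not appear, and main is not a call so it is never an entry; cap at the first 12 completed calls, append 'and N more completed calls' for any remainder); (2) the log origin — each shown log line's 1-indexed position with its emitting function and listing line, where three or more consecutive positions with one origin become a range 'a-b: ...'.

Answer: the defect is in map_offsets at line 22.
Core observation: The log first diverges at position 7: the faulty run prints 'stage result -26' where the working version prints 'stage result 2'.
Call chain: main -> screen_input(-26, 1) (called at line 45).
First divergence: position 7; shown 'stage result -26' vs intended 'stage result 2'.
Intended log window:
  5: mix_signals returns 28
  6: map_offsets called with 2, 28
  7: stage result 2
  8: screen_input called with 2, 1
Execution walk:
  bind_quota([11, 3, 10, 4, 7]) -> 2  [called from pick_anchor, line 26]
  mix_signals([11, 3, 10, 4, 7], 4) -> 28  [called from pick_anchor, line 27]
  map_offsets(2, 28) -> -26  [called from pick_anchor, line 28]
  pick_anchor([11, 3, 10, 4, 7], 4) -> -26  [called from main, line 43]
  screen_input(-26, 1) -> 20  [called from main, line 45]
Log line origins:
  1: from main, line 42
  2: from bind_quota, line 2
  3: from bind_quota, line 7
  4: from mix_signals, line 11
  5: from mix_signals, line 16
  6: from map_offsets, line 20
  7: from main, line 44
  8: from screen_input, line 31
A correct fix: line 22: replace `-` with `%`.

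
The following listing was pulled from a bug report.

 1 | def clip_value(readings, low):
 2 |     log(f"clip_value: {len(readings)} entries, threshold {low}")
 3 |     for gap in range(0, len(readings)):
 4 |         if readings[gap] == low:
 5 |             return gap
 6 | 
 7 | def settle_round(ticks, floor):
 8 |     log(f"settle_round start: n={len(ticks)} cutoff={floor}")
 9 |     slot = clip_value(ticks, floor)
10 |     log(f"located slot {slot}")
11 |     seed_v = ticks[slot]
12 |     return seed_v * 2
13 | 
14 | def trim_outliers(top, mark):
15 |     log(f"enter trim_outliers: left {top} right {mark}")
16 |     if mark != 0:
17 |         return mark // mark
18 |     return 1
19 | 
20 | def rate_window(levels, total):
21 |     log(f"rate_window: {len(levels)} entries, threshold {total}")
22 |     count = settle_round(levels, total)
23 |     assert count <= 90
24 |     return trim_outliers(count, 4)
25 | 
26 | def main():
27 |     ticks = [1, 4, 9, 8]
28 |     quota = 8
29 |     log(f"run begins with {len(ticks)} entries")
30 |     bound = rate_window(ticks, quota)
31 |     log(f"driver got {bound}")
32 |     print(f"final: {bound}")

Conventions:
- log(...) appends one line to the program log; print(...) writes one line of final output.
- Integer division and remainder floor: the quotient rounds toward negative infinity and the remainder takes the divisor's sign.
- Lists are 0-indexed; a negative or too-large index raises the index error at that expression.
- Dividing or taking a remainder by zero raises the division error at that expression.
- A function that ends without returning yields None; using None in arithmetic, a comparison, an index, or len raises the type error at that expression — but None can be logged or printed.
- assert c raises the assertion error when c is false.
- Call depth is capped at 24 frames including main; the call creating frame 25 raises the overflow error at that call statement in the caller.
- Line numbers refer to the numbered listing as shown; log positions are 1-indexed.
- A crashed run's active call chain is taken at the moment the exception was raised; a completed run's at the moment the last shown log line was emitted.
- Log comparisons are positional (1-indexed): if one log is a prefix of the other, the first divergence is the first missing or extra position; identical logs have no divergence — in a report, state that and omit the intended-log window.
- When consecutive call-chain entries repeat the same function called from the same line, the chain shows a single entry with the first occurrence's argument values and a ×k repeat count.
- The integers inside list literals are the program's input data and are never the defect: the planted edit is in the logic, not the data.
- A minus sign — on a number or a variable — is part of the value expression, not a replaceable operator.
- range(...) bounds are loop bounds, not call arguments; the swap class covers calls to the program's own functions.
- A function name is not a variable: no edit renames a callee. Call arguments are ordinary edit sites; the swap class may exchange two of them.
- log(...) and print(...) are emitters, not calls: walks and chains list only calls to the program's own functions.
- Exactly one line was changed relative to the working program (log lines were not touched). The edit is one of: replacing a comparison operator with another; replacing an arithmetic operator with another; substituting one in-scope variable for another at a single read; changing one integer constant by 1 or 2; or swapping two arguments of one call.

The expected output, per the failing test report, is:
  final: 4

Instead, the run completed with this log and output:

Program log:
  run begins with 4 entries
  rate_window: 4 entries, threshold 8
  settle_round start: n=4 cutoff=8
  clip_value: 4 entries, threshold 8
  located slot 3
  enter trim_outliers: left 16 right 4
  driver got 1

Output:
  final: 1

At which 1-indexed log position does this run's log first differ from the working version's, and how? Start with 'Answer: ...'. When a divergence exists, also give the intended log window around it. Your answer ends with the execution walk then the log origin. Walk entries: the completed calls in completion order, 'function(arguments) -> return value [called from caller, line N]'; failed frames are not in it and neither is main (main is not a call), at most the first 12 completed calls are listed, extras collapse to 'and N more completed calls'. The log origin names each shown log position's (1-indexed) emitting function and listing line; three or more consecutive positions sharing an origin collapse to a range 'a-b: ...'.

Answer: at position 7 the run shows 'driver got 1' where the working version logs 'driver got 4'.
Intended log window:
  5: located slot 3
  6: enter trim_outliers: left 16 right 4
  7: driver got 4
Execution walk:
  clip_value([1, 4, 9, 8], 8) -> 3  [called from settle_round, line 9]
  settle_round([1, 4, 9, 8], 8) -> 16  [called from rate_window, line 22]
  trim_outliers(16, 4) -> 1  [called from rate_window, line 24]
  rate_window([1, 4, 9, 8], 8) -> 1  [called from main, line 30]
Log origins:
  1: from main, line 29
  2: from rate_window, line 21
  3: from settle_round, line 8
  4: from clip_value, line 2
  5: from settle_round, line 10
  6: from trim_outliers, line 15
  7: from main, line 31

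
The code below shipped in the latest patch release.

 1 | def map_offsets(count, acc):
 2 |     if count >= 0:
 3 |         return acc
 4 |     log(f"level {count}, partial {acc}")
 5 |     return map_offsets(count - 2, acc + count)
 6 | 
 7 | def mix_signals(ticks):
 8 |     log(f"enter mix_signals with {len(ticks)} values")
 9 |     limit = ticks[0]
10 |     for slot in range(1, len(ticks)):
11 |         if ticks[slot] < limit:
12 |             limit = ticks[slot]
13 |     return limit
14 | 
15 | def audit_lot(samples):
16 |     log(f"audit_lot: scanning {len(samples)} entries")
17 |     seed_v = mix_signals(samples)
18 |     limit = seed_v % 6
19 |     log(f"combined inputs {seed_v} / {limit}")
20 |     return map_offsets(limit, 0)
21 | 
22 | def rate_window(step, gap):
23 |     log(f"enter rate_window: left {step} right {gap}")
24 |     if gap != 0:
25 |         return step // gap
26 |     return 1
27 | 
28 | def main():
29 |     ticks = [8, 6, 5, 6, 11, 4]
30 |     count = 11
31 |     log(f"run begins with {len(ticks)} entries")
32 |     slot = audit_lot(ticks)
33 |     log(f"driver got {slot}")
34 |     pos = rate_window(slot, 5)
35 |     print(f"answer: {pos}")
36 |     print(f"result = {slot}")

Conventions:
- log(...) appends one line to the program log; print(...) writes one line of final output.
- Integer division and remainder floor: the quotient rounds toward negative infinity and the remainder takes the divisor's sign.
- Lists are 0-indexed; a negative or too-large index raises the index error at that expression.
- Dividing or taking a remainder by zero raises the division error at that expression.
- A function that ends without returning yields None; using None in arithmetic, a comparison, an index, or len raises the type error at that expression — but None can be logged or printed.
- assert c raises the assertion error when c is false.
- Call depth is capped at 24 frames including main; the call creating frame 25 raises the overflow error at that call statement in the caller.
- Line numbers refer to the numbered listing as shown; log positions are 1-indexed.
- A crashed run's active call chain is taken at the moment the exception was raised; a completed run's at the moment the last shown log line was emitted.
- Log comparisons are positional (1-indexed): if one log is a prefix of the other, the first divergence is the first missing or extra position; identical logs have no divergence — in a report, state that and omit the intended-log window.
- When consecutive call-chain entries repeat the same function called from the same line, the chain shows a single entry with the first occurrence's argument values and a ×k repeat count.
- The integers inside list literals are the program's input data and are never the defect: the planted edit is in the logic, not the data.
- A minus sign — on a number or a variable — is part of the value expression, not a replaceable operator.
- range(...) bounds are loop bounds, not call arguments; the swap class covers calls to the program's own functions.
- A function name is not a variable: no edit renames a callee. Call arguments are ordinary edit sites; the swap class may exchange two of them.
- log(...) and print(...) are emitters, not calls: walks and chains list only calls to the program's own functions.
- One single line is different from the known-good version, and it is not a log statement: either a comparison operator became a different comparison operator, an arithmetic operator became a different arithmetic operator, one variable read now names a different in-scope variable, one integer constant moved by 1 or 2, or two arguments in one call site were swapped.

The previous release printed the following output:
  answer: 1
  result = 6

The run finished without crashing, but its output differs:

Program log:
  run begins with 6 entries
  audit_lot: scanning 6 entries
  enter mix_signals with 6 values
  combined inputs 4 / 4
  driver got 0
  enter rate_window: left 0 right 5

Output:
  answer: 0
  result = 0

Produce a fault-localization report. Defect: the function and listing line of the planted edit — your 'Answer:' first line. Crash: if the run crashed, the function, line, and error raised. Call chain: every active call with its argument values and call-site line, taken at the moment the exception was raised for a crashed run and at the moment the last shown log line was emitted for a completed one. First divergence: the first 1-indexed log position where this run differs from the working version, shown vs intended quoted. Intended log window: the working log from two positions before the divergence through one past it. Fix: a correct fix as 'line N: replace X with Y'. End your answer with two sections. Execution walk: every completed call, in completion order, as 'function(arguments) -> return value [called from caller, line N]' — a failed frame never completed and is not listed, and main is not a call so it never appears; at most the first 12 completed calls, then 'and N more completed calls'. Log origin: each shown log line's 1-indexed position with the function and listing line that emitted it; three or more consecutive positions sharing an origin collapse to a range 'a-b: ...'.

Answer: the defect is in map_offsets at line 2.
Core observation: The earliest visible damage is log position 5 — 'driver got 0' rather than the intended 'level 4, partial 0'.
Call chain: main -> rate_window(0, 5) (called at line 34).
First divergence: position 5; shown 'driver got 0' vs intended 'level 4, partial 0'.
Intended log window:
  3: enter mix_signals with 6 values
  4: combined inputs 4 / 4
  5: level 4, partial 0
  6: level 2, partial 4
Execution walk:
  mix_signals([8, 6, 5, 6, 11, 4]) -> 4  [called from audit_lot, line 17]
  map_offsets(4, 0) -> 0  [called from audit_lot, line 20]
  audit_lot([8, 6, 5, 6, 11, 4]) -> 0  [called from main, line 32]
  rate_window(0, 5) -> 0  [called from main, line 34]
Log line origins:
  1: emitted by main (line 31)
  2: emitted by audit_lot (line 16)
  3: emitted by mix_signals (line 8)
  4: emitted by audit_lot (line 19)
  5: emitted by main (line 33)
  6: emitted by rate_window (line 23)
A correct fix: line 2: replace `>=` with `<=`.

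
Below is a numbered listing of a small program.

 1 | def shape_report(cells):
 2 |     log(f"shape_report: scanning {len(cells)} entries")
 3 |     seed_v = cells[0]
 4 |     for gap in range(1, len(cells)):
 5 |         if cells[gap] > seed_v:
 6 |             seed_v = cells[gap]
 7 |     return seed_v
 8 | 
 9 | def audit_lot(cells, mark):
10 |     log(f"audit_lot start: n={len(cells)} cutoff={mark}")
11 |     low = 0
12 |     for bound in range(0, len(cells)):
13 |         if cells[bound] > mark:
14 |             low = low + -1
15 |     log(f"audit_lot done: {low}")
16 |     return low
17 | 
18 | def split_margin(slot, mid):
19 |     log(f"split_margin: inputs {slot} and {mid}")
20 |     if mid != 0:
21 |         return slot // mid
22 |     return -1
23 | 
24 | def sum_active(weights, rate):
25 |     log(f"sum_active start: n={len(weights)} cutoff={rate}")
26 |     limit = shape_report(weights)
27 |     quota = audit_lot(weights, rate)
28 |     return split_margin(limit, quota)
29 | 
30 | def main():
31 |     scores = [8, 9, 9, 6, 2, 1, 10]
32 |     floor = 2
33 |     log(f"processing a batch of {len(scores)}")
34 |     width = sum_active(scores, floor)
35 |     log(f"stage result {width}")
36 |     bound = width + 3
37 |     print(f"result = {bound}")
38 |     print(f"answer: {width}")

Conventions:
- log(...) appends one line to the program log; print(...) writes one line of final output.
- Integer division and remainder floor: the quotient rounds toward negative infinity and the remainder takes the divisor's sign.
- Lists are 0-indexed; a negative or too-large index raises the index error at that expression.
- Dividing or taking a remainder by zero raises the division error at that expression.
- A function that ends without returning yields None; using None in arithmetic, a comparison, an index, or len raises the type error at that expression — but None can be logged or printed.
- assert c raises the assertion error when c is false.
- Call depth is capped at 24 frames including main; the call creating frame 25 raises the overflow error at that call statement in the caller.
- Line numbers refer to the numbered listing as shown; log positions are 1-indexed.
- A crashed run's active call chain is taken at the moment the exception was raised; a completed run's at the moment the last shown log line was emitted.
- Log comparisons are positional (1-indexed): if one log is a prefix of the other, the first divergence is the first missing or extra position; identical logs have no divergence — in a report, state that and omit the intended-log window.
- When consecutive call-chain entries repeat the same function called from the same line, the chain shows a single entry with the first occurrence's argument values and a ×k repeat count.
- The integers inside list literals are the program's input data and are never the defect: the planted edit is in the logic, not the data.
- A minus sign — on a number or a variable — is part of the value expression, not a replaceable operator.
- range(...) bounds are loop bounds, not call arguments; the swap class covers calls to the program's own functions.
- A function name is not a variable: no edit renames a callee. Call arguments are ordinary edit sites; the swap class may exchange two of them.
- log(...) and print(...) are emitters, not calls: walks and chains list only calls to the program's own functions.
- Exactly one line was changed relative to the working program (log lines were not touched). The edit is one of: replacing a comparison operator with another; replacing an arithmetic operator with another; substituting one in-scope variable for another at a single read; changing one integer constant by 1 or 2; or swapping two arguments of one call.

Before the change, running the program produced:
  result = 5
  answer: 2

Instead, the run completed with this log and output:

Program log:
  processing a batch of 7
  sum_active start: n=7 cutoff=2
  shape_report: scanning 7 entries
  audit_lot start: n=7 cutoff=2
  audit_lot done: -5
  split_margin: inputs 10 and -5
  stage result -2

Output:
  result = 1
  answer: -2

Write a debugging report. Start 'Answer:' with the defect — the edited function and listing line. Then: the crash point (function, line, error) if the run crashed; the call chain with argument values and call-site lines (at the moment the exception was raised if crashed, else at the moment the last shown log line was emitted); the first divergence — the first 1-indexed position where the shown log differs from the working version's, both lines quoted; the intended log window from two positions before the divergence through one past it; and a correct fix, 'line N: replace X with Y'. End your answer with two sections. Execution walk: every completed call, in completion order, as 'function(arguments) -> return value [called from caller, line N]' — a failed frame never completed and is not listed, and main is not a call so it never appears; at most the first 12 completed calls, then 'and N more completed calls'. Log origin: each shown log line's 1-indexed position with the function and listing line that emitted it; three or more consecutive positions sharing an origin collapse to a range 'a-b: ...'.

Answer: the defect is in audit_lot at line 14.
The tell: Everything matches until log position 5, which reads 'audit_lot done: -5' in place of 'audit_lot done: 5'.
Call chain: main.
First divergence: position 5; shown 'audit_lot done: -5' vs intended 'audit_lot done: 5'.
Intended log window:
  3: shape_report: scanning 7 entries
  4: audit_lot start: n=7 cutoff=2
  5: audit_lot done: 5
  6: split_margin: inputs 10 and 5
Execution walk:
  shape_report([8, 9, 9, 6, 2, 1, 10]) -> 10  [called from sum_active, line 26]
  audit_lot([8, 9, 9, 6, 2, 1, 10], 2) -> -5  [called from sum_active, line 27]
  split_margin(10, -5) -> -2  [called from sum_active, line 28]
  sum_active([8, 9, 9, 6, 2, 1, 10], 2) -> -2  [called from main, line 34]
Log line origins:
  1: logged in main at line 33
  2: logged in sum_active at line 25
  3: logged in shape_report at line 2
  4: logged in audit_lot at line 10
  5: logged in audit_lot at line 15
  6: logged in split_margin at line 19
  7: logged in main at line 35
A correct fix: line 14: replace `-1` with `1`.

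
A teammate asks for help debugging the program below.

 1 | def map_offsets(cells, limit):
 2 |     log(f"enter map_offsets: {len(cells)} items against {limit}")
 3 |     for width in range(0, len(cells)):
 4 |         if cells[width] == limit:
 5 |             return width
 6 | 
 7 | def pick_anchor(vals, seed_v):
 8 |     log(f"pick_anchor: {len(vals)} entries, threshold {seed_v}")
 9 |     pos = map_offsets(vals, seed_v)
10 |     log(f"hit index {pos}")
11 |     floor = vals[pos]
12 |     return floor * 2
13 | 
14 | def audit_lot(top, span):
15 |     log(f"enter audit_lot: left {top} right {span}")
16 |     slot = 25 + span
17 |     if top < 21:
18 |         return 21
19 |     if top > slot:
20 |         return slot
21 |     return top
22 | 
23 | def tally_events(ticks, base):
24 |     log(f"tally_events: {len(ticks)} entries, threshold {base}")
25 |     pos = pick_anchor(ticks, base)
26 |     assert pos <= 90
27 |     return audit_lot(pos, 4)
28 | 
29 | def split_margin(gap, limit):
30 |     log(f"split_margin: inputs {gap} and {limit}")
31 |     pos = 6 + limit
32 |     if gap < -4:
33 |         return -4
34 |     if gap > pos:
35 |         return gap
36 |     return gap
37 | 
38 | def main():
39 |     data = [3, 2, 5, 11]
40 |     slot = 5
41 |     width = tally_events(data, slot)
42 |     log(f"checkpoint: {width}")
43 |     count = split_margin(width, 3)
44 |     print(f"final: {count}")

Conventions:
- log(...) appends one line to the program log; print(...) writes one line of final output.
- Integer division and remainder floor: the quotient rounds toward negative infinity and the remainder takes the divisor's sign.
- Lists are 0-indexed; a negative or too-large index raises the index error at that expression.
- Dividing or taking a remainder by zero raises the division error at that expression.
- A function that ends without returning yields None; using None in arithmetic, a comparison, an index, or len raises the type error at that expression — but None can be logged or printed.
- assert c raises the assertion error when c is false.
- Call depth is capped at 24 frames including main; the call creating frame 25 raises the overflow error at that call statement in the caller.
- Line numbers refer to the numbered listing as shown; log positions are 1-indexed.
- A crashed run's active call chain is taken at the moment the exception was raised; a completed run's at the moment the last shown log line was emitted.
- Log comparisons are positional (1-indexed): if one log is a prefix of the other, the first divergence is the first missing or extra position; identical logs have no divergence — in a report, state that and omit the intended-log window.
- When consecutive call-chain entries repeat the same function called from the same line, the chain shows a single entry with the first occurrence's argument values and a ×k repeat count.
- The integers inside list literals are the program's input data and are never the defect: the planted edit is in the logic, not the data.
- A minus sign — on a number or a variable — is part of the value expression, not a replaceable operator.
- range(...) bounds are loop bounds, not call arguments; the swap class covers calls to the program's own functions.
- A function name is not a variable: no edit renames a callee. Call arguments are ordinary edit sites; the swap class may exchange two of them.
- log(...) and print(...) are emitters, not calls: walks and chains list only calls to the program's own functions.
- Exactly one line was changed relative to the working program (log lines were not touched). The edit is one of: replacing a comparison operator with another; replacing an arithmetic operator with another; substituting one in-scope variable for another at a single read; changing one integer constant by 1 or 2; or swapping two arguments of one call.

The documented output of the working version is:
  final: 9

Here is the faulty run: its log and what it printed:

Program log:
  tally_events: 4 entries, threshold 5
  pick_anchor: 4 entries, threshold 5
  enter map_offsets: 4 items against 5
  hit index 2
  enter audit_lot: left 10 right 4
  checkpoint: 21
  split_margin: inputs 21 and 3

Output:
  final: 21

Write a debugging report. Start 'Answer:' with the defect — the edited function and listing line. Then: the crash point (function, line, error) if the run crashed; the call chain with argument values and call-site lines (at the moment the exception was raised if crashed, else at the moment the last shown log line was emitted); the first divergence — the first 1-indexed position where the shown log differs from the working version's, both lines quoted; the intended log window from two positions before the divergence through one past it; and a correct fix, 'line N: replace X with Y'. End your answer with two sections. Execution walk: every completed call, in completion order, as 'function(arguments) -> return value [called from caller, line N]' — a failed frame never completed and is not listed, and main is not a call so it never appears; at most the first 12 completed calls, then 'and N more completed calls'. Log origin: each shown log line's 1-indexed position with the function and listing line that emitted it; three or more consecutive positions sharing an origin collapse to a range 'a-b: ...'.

Answer: the defect is in split_margin at line 35.
Key fact: Nothing in the log betrays the bug — only the output does.
Call chain: main -> split_margin(21, 3) (called at line 43).
First divergence: there is none — every log position agrees.
Execution walk:
  map_offsets([3, 2, 5, 11], 5) -> 2  [called from pick_anchor, line 9]
  pick_anchor([3, 2, 5, 11], 5) -> 10  [called from tally_events, line 25]
  audit_lot(10, 4) -> 21  [called from tally_events, line 27]
  tally_events([3, 2, 5, 11], 5) -> 21  [called from main, line 41]
  split_margin(21, 3) -> 21  [called from main, line 43]
Log origins:
  1: emitted by tally_events (line 24)
  2: emitted by pick_anchor (line 8)
  3: emitted by map_offsets (line 2)
  4: emitted by pick_anchor (line 10)
  5: emitted by audit_lot (line 15)
  6: emitted by main (line 42)
  7: emitted by split_margin (line 30)
A correct fix: line 35: replace `gap` with `pos`.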